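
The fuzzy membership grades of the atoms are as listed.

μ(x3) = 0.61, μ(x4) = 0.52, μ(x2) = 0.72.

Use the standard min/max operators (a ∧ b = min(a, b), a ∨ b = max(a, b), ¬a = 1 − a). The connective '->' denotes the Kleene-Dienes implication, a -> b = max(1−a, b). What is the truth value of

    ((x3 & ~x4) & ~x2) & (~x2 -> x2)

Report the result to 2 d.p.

~x4 = 1 − 0.52 = 0.48
x3 & ~x4 = min(a, b) on (0.61, 0.48) = 0.48
~x2 = 1 − 0.72 = 0.28
(x3 & ~x4) & ~x2 = min(a, b) on (0.48, 0.28) = 0.28
~x2 = 1 − 0.72 = 0.28
~x2 -> x2  [Kleene-Dienes: max(1−a, b)] with a=0.28, b=0.72 → 0.72
((x3 & ~x4) & ~x2) & (~x2 -> x2) = min(a, b) on (0.28, 0.72) = 0.28

0.28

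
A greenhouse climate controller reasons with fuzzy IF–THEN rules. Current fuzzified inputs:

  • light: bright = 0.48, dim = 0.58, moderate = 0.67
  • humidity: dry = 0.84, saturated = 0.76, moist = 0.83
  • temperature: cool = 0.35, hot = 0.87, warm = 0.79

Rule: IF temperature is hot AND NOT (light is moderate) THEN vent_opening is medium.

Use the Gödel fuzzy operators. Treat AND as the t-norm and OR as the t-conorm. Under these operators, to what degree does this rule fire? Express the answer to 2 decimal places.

firing strength: hot=0.87, ¬moderate=1−0.67=0.33; AND[min(a, b)] → w = 0.33

0.33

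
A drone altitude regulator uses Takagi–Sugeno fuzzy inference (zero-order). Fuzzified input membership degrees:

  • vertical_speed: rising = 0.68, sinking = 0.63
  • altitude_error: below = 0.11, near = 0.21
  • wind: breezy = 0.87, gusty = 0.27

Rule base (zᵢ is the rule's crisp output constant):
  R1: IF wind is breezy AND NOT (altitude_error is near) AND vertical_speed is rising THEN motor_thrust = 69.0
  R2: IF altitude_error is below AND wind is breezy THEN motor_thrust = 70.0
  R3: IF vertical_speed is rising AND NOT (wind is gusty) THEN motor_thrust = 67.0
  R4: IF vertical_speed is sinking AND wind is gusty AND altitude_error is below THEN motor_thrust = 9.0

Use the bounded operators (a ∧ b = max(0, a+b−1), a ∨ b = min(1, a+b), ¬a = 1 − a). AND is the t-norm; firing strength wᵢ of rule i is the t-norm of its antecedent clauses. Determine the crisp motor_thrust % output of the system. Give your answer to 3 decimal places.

R1 (z=69.0): breezy=0.87, ¬near=1−0.21=0.79, rising=0.68; AND[max(0, a+b−1)] → w = 0.34
R2 (z=70.0): below=0.11, breezy=0.87; AND[max(0, a+b−1)] → w = 0.00
R3 (z=67.0): rising=0.68, ¬gusty=1−0.27=0.73; AND[max(0, a+b−1)] → w = 0.41
R4 (z=9.0): sinking=0.63, gusty=0.27, below=0.11; AND[max(0, a+b−1)] → w = 0.00
Weighted average = (0.34·69.0 + 0.00·70.0 + 0.41·67.0 + 0.00·9.0) / (0.34 + 0.00 + 0.41 + 0.00)
  = 50.9300 / 0.7500 = 67.907

67.907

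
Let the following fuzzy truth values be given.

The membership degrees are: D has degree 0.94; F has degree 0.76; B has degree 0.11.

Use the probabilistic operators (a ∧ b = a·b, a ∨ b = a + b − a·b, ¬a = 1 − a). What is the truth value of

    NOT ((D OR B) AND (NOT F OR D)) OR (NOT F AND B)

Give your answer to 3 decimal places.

D OR B = a + b − a·b on (0.9400, 0.1100) = 0.9466
NOT F = 1 − 0.7600 = 0.2400
NOT F OR D = a + b − a·b on (0.2400, 0.9400) = 0.9544
(D OR B) AND (NOT F OR D) = a·b on (0.9466, 0.9544) = 0.9034
NOT ((D OR B) AND (NOT F OR D)) = 1 − 0.9034 = 0.0966
NOT F = 1 − 0.7600 = 0.2400
NOT F AND B = a·b on (0.2400, 0.1100) = 0.0264
NOT ((D OR B) AND (NOT F OR D)) OR (NOT F AND B) = a + b − a·b on (0.0966, 0.0264) = 0.1204

0.120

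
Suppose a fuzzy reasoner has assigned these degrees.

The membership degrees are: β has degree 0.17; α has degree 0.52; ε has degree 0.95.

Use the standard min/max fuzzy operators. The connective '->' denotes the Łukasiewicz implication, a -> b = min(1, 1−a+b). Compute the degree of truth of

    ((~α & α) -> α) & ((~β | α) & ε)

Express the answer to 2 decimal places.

~α = 1 − 0.52 = 0.48
~α & α = min(a, b) on (0.48, 0.52) = 0.48
(~α & α) -> α  [Łukasiewicz: min(1, 1−a+b)] with a=0.48, b=0.52 → 1.00
~β = 1 − 0.17 = 0.83
~β | α = max(a, b) on (0.83, 0.52) = 0.83
(~β | α) & ε = min(a, b) on (0.83, 0.95) = 0.83
((~α & α) -> α) & ((~β | α) & ε) = min(a, b) on (1.00, 0.83) = 0.83

0.83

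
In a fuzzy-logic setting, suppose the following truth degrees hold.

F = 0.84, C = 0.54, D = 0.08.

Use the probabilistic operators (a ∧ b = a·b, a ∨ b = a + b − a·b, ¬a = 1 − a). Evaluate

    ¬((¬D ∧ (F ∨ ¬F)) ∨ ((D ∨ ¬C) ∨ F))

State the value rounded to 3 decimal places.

0.016

¬D = 1 − 0.0800 = 0.9200
¬F = 1 − 0.8400 = 0.1600
F ∨ ¬F = a + b − a·b on (0.8400, 0.1600) = 0.8656
¬D ∧ (F ∨ ¬F) = a·b on (0.9200, 0.8656) = 0.7964
¬C = 1 − 0.5400 = 0.4600
D ∨ ¬C = a + b − a·b on (0.0800, 0.4600) = 0.5032
(D ∨ ¬C) ∨ F = a + b − a·b on (0.5032, 0.8400) = 0.9205
(¬D ∧ (F ∨ ¬F)) ∨ ((D ∨ ¬C) ∨ F) = a + b − a·b on (0.7964, 0.9205) = 0.9838
¬((¬D ∧ (F ∨ ¬F)) ∨ ((D ∨ ¬C) ∨ F)) = 1 − 0.9838 = 0.0162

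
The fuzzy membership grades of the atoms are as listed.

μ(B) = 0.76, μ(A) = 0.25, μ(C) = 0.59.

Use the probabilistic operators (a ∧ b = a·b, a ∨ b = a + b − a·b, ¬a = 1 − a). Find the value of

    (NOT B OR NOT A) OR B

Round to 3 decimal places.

0.954

NOT B = 1 − 0.7600 = 0.2400
NOT A = 1 − 0.2500 = 0.7500
NOT B OR NOT A = a + b − a·b on (0.2400, 0.7500) = 0.8100
(NOT B OR NOT A) OR B = a + b − a·b on (0.8100, 0.7600) = 0.9544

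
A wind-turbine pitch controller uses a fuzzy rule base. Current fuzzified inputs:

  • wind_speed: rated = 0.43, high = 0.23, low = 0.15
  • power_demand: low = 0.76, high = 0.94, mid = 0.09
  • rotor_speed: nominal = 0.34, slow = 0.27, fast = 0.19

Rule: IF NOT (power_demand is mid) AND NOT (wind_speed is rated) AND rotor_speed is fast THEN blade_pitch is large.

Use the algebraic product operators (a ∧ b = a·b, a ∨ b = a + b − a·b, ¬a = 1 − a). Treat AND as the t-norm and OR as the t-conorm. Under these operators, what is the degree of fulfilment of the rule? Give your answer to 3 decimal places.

firing strength: ¬mid=1−0.09=0.91, ¬rated=1−0.43=0.57, fast=0.19; AND[a·b] → w = 0.0986

0.099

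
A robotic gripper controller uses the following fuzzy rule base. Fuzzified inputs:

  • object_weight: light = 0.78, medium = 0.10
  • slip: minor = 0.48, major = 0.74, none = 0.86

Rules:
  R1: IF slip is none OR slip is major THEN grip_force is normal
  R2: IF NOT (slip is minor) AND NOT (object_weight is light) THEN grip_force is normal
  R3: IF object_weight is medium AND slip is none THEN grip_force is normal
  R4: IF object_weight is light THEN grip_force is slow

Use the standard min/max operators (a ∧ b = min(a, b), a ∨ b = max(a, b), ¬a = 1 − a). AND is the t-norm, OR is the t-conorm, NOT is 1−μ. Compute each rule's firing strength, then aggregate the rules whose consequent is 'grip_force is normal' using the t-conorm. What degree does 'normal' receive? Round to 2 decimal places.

R1: none=0.86, major=0.74; OR[max(a, b)] → w = 0.86
R2: ¬minor=1−0.48=0.52, ¬light=1−0.78=0.22; AND[min(a, b)] → w = 0.22
R3: medium=0.10, none=0.86; AND[min(a, b)] → w = 0.10
R4: light=0.78 → w = 0.78
Rules with consequent 'normal': {R1, R2, R3} → strengths 0.86, 0.22, 0.10
Aggregate via t-conorm [max(a, b)]: 0.86

0.86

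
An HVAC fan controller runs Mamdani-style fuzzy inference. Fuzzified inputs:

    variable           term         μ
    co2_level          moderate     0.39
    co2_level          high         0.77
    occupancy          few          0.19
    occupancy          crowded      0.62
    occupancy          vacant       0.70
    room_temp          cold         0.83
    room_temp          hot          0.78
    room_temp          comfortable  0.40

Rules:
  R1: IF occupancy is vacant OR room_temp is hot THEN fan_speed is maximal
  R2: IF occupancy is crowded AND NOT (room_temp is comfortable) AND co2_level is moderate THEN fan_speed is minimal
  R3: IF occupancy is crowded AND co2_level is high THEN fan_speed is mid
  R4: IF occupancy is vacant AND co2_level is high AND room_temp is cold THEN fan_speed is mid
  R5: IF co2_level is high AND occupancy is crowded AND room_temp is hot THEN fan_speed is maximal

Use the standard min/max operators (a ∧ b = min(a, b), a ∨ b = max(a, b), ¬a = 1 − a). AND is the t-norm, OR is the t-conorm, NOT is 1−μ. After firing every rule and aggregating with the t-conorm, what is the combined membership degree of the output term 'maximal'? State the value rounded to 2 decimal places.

R1: vacant=0.70, hot=0.78; OR[max(a, b)] → w = 0.78
R2: crowded=0.62, ¬comfortable=1−0.40=0.60, moderate=0.39; AND[min(a, b)] → w = 0.39
R3: crowded=0.62, high=0.77; AND[min(a, b)] → w = 0.62
R4: vacant=0.70, high=0.77, cold=0.83; AND[min(a, b)] → w = 0.70
R5: high=0.77, crowded=0.62, hot=0.78; AND[min(a, b)] → w = 0.62
Rules with consequent 'maximal': {R1, R5} → strengths 0.78, 0.62
Aggregate via t-conorm [max(a, b)]: 0.78

0.78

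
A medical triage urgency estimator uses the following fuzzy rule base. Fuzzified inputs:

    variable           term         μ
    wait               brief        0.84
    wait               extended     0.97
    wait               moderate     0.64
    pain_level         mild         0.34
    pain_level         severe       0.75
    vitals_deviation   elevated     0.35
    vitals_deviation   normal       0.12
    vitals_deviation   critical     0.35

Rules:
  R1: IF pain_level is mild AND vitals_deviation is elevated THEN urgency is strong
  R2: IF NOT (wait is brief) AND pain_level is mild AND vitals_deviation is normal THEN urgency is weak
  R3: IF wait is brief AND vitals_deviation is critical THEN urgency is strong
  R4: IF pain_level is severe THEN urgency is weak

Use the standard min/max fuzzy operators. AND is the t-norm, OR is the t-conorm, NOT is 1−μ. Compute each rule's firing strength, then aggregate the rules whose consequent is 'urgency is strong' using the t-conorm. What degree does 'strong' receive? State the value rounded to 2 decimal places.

R1: mild=0.34, elevated=0.35; AND[min(a, b)] → w = 0.34
R2: ¬brief=1−0.84=0.16, mild=0.34, normal=0.12; AND[min(a, b)] → w = 0.12
R3: brief=0.84, critical=0.35; AND[min(a, b)] → w = 0.35
R4: severe=0.75 → w = 0.75
Rules with consequent 'strong': {R1, R3} → strengths 0.34, 0.35
Aggregate via t-conorm [max(a, b)]: 0.35

0.35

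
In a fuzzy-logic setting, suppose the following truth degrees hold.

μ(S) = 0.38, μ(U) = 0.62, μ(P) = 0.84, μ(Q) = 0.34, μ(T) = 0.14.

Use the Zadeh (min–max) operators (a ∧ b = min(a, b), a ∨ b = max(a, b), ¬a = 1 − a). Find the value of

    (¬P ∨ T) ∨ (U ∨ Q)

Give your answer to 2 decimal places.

0.62

¬P = 1 − 0.84 = 0.16
¬P ∨ T = max(a, b) on (0.16, 0.14) = 0.16
U ∨ Q = max(a, b) on (0.62, 0.34) = 0.62
(¬P ∨ T) ∨ (U ∨ Q) = max(a, b) on (0.16, 0.62) = 0.62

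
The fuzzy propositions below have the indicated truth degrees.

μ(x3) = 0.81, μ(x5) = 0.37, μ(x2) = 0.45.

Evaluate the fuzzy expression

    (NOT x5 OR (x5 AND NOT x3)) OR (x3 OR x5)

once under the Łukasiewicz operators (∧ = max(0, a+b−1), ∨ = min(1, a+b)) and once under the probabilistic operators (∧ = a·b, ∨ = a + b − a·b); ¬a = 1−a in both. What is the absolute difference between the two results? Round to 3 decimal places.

0.041

Under Łukasiewicz:
  NOT x5 = 1 − 0.37 = 0.63
  NOT x3 = 1 − 0.81 = 0.19
  x5 AND NOT x3 = max(0, a+b−1) on (0.37, 0.19) = 0.00
  NOT x5 OR (x5 AND NOT x3) = min(1, a+b) on (0.63, 0.00) = 0.63
  x3 OR x5 = min(1, a+b) on (0.81, 0.37) = 1.00
  (NOT x5 OR (x5 AND NOT x3)) OR (x3 OR x5) = min(1, a+b) on (0.63, 1.00) = 1.00
  → value = 1.0000
Under probabilistic:
  NOT x5 = 1 − 0.3700 = 0.6300
  NOT x3 = 1 − 0.8100 = 0.1900
  x5 AND NOT x3 = a·b on (0.3700, 0.1900) = 0.0703
  NOT x5 OR (x5 AND NOT x3) = a + b − a·b on (0.6300, 0.0703) = 0.6560
  x3 OR x5 = a + b − a·b on (0.8100, 0.3700) = 0.8803
  (NOT x5 OR (x5 AND NOT x3)) OR (x3 OR x5) = a + b − a·b on (0.6560, 0.8803) = 0.9588
  → value = 0.9588
|1.0000 − 0.9588| = 0.041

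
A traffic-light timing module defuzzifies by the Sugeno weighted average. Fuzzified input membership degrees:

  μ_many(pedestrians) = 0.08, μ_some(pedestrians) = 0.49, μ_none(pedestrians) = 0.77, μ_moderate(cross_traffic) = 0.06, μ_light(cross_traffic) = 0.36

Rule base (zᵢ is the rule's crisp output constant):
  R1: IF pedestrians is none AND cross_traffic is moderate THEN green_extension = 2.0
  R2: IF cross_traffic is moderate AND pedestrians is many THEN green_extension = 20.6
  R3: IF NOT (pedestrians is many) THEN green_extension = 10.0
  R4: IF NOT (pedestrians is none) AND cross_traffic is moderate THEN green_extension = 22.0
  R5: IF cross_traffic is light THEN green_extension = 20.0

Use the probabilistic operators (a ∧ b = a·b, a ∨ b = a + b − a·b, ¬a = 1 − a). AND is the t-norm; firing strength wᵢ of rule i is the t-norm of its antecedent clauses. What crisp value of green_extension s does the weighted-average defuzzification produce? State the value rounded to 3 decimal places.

R1 (z=2.0): none=0.77, moderate=0.06; AND[a·b] → w = 0.0462
R2 (z=20.6): moderate=0.06, many=0.08; AND[a·b] → w = 0.0048
R3 (z=10.0): ¬many=1−0.08=0.92 → w = 0.9200
R4 (z=22.0): ¬none=1−0.77=0.23, moderate=0.06; AND[a·b] → w = 0.0138
R5 (z=20.0): light=0.36 → w = 0.3600
Weighted average = (0.0462·2.0 + 0.0048·20.6 + 0.9200·10.0 + 0.0138·22.0 + 0.3600·20.0) / (0.0462 + 0.0048 + 0.9200 + 0.0138 + 0.3600)
  = 16.8949 / 1.3448 = 12.563

12.563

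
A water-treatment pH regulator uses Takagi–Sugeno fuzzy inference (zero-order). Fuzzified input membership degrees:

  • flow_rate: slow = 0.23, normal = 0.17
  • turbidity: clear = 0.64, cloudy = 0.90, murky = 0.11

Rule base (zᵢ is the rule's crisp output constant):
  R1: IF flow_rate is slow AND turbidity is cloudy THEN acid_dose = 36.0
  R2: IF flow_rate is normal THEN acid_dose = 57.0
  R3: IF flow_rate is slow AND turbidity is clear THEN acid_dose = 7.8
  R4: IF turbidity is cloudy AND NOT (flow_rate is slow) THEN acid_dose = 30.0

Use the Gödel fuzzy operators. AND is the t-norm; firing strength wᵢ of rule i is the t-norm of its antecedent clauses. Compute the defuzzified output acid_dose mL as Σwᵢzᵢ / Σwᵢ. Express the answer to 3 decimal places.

R1 (z=36.0): slow=0.23, cloudy=0.90; AND[min(a, b)] → w = 0.23
R2 (z=57.0): normal=0.17 → w = 0.17
R3 (z=7.8): slow=0.23, clear=0.64; AND[min(a, b)] → w = 0.23
R4 (z=30.0): cloudy=0.90, ¬slow=1−0.23=0.77; AND[min(a, b)] → w = 0.77
Weighted average = (0.23·36.0 + 0.17·57.0 + 0.23·7.8 + 0.77·30.0) / (0.23 + 0.17 + 0.23 + 0.77)
  = 42.8640 / 1.4000 = 30.617

30.617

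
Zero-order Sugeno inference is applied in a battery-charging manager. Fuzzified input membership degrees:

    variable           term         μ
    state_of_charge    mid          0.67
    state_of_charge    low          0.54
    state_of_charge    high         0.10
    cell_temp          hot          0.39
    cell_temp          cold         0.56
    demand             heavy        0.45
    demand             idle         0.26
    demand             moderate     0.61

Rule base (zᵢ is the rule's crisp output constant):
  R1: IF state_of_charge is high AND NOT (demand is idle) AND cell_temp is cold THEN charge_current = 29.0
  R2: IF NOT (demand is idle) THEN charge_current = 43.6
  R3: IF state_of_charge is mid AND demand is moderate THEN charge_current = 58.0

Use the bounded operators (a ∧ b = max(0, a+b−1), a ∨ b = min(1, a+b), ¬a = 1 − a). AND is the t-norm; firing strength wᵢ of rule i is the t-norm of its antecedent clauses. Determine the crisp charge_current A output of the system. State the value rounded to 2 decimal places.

47.55

R1 (z=29.0): high=0.10, ¬idle=1−0.26=0.74, cold=0.56; AND[max(0, a+b−1)] → w = 0.00
R2 (z=43.6): ¬idle=1−0.26=0.74 → w = 0.74
R3 (z=58.0): mid=0.67, moderate=0.61; AND[max(0, a+b−1)] → w = 0.28
Weighted average = (0.00·29.0 + 0.74·43.6 + 0.28·58.0) / (0.00 + 0.74 + 0.28)
  = 48.5040 / 1.0200 = 47.55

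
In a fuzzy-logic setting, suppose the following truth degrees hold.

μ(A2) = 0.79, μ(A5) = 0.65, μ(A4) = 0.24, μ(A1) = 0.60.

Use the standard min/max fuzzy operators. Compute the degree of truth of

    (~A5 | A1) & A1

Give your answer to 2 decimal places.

~A5 = 1 − 0.65 = 0.35
~A5 | A1 = max(a, b) on (0.35, 0.60) = 0.60
(~A5 | A1) & A1 = min(a, b) on (0.60, 0.60) = 0.60

0.60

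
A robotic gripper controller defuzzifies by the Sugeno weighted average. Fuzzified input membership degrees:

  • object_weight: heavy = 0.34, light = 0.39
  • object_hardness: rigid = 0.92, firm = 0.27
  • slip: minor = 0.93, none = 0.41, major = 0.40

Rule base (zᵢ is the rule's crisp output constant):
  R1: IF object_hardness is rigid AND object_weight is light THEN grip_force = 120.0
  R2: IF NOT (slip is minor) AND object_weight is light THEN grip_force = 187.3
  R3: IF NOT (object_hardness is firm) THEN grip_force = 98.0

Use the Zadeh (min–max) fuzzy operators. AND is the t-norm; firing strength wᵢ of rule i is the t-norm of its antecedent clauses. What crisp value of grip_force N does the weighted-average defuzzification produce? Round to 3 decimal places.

110.463

R1 (z=120.0): rigid=0.92, light=0.39; AND[min(a, b)] → w = 0.39
R2 (z=187.3): ¬minor=1−0.93=0.07, light=0.39; AND[min(a, b)] → w = 0.07
R3 (z=98.0): ¬firm=1−0.27=0.73 → w = 0.73
Weighted average = (0.39·120.0 + 0.07·187.3 + 0.73·98.0) / (0.39 + 0.07 + 0.73)
  = 131.4510 / 1.1900 = 110.463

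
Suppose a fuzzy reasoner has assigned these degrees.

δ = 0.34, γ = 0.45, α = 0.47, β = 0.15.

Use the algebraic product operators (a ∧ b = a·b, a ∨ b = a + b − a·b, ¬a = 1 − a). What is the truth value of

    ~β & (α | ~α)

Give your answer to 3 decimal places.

~β = 1 − 0.1500 = 0.8500
~α = 1 − 0.4700 = 0.5300
α | ~α = a + b − a·b on (0.4700, 0.5300) = 0.7509
~β & (α | ~α) = a·b on (0.8500, 0.7509) = 0.6383

0.638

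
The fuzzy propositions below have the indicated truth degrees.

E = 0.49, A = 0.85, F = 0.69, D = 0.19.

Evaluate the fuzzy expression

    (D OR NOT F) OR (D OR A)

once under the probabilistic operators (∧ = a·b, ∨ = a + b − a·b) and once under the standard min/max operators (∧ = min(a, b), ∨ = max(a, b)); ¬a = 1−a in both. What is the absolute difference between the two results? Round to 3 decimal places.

0.082

Under probabilistic:
  NOT F = 1 − 0.6900 = 0.3100
  D OR NOT F = a + b − a·b on (0.1900, 0.3100) = 0.4411
  D OR A = a + b − a·b on (0.1900, 0.8500) = 0.8785
  (D OR NOT F) OR (D OR A) = a + b − a·b on (0.4411, 0.8785) = 0.9321
  → value = 0.9321
Under standard min/max:
  NOT F = 1 − 0.69 = 0.31
  D OR NOT F = max(a, b) on (0.19, 0.31) = 0.31
  D OR A = max(a, b) on (0.19, 0.85) = 0.85
  (D OR NOT F) OR (D OR A) = max(a, b) on (0.31, 0.85) = 0.85
  → value = 0.8500
|0.9321 − 0.8500| = 0.082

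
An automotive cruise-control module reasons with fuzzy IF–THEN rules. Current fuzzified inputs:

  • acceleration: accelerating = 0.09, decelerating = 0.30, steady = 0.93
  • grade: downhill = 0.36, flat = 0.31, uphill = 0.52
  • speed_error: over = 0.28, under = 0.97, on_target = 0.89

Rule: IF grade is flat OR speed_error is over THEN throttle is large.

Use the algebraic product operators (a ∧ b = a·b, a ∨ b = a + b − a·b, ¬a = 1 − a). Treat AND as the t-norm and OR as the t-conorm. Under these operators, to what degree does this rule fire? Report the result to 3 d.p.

0.503

firing strength: flat=0.31, over=0.28; OR[a + b − a·b] → w = 0.5032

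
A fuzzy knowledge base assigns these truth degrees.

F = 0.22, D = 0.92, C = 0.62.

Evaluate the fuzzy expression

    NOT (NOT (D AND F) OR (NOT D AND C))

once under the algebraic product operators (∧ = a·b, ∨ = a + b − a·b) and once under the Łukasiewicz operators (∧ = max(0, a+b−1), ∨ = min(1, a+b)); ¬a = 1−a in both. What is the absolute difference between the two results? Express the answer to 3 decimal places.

0.052

Under algebraic product:
  D AND F = a·b on (0.9200, 0.2200) = 0.2024
  NOT (D AND F) = 1 − 0.2024 = 0.7976
  NOT D = 1 − 0.9200 = 0.0800
  NOT D AND C = a·b on (0.0800, 0.6200) = 0.0496
  NOT (D AND F) OR (NOT D AND C) = a + b − a·b on (0.7976, 0.0496) = 0.8076
  NOT (NOT (D AND F) OR (NOT D AND C)) = 1 − 0.8076 = 0.1924
  → value = 0.1924
Under Łukasiewicz:
  D AND F = max(0, a+b−1) on (0.92, 0.22) = 0.14
  NOT (D AND F) = 1 − 0.14 = 0.86
  NOT D = 1 − 0.92 = 0.08
  NOT D AND C = max(0, a+b−1) on (0.08, 0.62) = 0.00
  NOT (D AND F) OR (NOT D AND C) = min(1, a+b) on (0.86, 0.00) = 0.86
  NOT (NOT (D AND F) OR (NOT D AND C)) = 1 − 0.86 = 0.14
  → value = 0.1400
|0.1924 − 0.1400| = 0.052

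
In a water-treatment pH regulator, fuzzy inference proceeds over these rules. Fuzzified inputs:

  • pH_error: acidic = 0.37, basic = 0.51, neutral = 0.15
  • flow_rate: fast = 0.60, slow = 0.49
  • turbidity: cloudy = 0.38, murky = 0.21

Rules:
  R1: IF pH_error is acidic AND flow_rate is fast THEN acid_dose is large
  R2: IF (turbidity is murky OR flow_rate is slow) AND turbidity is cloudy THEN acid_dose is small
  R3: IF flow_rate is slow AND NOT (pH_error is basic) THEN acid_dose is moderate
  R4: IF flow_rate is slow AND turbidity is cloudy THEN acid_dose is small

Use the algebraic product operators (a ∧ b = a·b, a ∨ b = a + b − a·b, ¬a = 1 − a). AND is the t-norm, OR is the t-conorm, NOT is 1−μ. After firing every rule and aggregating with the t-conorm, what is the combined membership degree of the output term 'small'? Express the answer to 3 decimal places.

0.371

R1: acidic=0.37, fast=0.60; AND[a·b] → w = 0.2220
R2: (murky=0.21 OR slow=0.49) = 0.5971; AND[a·b] with cloudy=0.38 → w = 0.2269
R3: slow=0.49, ¬basic=1−0.51=0.49; AND[a·b] → w = 0.2401
R4: slow=0.49, cloudy=0.38; AND[a·b] → w = 0.1862
Rules with consequent 'small': {R2, R4} → strengths 0.2269, 0.1862
Aggregate via t-conorm [a + b − a·b]: 0.3708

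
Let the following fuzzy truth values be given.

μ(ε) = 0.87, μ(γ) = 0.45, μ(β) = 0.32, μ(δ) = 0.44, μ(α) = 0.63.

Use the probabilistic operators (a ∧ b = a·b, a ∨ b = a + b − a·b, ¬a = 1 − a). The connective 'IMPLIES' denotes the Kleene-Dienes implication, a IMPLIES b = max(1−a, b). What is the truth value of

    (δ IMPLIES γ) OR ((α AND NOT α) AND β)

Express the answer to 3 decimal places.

0.593

δ IMPLIES γ  [Kleene-Dienes: max(1−a, b)] with a=0.4400, b=0.4500 → 0.5600
NOT α = 1 − 0.6300 = 0.3700
α AND NOT α = a·b on (0.6300, 0.3700) = 0.2331
(α AND NOT α) AND β = a·b on (0.2331, 0.3200) = 0.0746
(δ IMPLIES γ) OR ((α AND NOT α) AND β) = a + b − a·b on (0.5600, 0.0746) = 0.5928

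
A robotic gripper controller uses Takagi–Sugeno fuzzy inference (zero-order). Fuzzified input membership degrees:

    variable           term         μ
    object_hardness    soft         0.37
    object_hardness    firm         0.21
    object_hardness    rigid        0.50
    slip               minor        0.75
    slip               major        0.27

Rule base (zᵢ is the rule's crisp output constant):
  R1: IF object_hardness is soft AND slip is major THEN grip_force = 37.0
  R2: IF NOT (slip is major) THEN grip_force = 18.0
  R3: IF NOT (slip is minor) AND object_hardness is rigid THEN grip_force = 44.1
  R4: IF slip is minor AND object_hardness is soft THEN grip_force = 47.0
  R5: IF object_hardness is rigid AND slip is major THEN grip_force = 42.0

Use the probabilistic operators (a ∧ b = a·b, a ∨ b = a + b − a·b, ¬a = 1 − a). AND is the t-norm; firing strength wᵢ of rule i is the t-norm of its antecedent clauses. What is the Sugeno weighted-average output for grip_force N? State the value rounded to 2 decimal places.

30.03

R1 (z=37.0): soft=0.37, major=0.27; AND[a·b] → w = 0.0999
R2 (z=18.0): ¬major=1−0.27=0.73 → w = 0.7300
R3 (z=44.1): ¬minor=1−0.75=0.25, rigid=0.50; AND[a·b] → w = 0.1250
R4 (z=47.0): minor=0.75, soft=0.37; AND[a·b] → w = 0.2775
R5 (z=42.0): rigid=0.50, major=0.27; AND[a·b] → w = 0.1350
Weighted average = (0.0999·37.0 + 0.7300·18.0 + 0.1250·44.1 + 0.2775·47.0 + 0.1350·42.0) / (0.0999 + 0.7300 + 0.1250 + 0.2775 + 0.1350)
  = 41.0613 / 1.3674 = 30.03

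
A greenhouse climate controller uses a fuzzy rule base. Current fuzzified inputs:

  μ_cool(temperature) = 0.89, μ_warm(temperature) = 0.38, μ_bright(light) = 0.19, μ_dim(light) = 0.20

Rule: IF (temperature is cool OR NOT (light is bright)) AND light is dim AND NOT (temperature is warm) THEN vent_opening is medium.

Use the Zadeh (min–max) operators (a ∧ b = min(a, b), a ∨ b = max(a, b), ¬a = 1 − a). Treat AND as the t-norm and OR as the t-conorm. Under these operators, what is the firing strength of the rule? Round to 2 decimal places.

firing strength: (cool=0.89 OR ¬bright=1−0.19=0.81) = 0.89; AND[min(a, b)] with dim=0.20, ¬warm=1−0.38=0.62 → w = 0.20

0.20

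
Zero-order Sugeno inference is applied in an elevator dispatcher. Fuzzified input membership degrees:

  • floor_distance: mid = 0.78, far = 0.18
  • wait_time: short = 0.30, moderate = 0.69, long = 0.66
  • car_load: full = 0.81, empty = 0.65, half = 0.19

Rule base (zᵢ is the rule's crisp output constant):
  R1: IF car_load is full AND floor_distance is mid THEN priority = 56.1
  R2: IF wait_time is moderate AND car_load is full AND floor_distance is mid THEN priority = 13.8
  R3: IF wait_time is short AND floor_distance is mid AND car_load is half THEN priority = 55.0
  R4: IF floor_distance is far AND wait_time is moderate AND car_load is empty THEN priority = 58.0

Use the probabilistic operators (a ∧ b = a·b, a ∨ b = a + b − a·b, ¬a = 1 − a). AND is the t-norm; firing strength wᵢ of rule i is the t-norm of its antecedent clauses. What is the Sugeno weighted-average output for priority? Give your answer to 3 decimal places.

R1 (z=56.1): full=0.81, mid=0.78; AND[a·b] → w = 0.6318
R2 (z=13.8): moderate=0.69, full=0.81, mid=0.78; AND[a·b] → w = 0.4359
R3 (z=55.0): short=0.30, mid=0.78, half=0.19; AND[a·b] → w = 0.0445
R4 (z=58.0): far=0.18, moderate=0.69, empty=0.65; AND[a·b] → w = 0.0807
Weighted average = (0.6318·56.1 + 0.4359·13.8 + 0.0445·55.0 + 0.0807·58.0) / (0.6318 + 0.4359 + 0.0445 + 0.0807)
  = 48.5876 / 1.1929 = 40.730

40.730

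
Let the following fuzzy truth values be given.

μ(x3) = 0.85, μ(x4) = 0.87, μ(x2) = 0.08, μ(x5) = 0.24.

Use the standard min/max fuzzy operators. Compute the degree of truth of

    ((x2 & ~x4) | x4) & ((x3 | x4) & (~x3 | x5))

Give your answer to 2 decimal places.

0.24

~x4 = 1 − 0.87 = 0.13
x2 & ~x4 = min(a, b) on (0.08, 0.13) = 0.08
(x2 & ~x4) | x4 = max(a, b) on (0.08, 0.87) = 0.87
x3 | x4 = max(a, b) on (0.85, 0.87) = 0.87
~x3 = 1 − 0.85 = 0.15
~x3 | x5 = max(a, b) on (0.15, 0.24) = 0.24
(x3 | x4) & (~x3 | x5) = min(a, b) on (0.87, 0.24) = 0.24
((x2 & ~x4) | x4) & ((x3 | x4) & (~x3 | x5)) = min(a, b) on (0.87, 0.24) = 0.24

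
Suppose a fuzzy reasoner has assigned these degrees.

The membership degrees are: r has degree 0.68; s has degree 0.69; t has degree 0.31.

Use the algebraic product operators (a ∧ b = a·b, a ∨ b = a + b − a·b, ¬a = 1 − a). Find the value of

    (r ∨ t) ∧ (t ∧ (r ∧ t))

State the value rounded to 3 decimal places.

r ∨ t = a + b − a·b on (0.6800, 0.3100) = 0.7792
r ∧ t = a·b on (0.6800, 0.3100) = 0.2108
t ∧ (r ∧ t) = a·b on (0.3100, 0.2108) = 0.0653
(r ∨ t) ∧ (t ∧ (r ∧ t)) = a·b on (0.7792, 0.0653) = 0.0509

0.051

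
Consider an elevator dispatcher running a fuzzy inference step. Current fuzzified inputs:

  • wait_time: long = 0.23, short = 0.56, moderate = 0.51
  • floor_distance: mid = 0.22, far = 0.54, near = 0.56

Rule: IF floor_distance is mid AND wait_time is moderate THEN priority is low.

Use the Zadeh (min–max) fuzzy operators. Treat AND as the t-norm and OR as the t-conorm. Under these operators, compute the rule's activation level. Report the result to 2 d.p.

firing strength: mid=0.22, moderate=0.51; AND[min(a, b)] → w = 0.22

0.22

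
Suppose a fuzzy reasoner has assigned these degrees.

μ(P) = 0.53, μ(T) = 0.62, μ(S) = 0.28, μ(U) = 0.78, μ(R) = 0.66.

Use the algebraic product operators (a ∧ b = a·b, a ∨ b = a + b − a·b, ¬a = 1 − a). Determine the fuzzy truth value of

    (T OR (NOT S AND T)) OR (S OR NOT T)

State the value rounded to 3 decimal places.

0.906

NOT S = 1 − 0.2800 = 0.7200
NOT S AND T = a·b on (0.7200, 0.6200) = 0.4464
T OR (NOT S AND T) = a + b − a·b on (0.6200, 0.4464) = 0.7896
NOT T = 1 − 0.6200 = 0.3800
S OR NOT T = a + b − a·b on (0.2800, 0.3800) = 0.5536
(T OR (NOT S AND T)) OR (S OR NOT T) = a + b − a·b on (0.7896, 0.5536) = 0.9061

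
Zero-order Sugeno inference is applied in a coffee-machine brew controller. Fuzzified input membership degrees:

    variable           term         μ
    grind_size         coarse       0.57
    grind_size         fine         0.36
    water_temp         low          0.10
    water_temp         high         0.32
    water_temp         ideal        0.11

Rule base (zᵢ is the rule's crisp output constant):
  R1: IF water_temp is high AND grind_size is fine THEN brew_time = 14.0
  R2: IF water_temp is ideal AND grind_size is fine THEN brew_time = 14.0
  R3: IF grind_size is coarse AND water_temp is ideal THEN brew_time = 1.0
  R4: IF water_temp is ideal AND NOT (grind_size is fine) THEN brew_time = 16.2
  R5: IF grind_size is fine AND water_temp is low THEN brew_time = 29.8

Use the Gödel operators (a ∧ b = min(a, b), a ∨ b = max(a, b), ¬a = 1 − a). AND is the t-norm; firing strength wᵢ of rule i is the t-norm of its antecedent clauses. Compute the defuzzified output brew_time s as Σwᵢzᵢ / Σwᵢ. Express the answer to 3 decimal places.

14.523

R1 (z=14.0): high=0.32, fine=0.36; AND[min(a, b)] → w = 0.32
R2 (z=14.0): ideal=0.11, fine=0.36; AND[min(a, b)] → w = 0.11
R3 (z=1.0): coarse=0.57, ideal=0.11; AND[min(a, b)] → w = 0.11
R4 (z=16.2): ideal=0.11, ¬fine=1−0.36=0.64; AND[min(a, b)] → w = 0.11
R5 (z=29.8): fine=0.36, low=0.10; AND[min(a, b)] → w = 0.10
Weighted average = (0.32·14.0 + 0.11·14.0 + 0.11·1.0 + 0.11·16.2 + 0.10·29.8) / (0.32 + 0.11 + 0.11 + 0.11 + 0.10)
  = 10.8920 / 0.7500 = 14.523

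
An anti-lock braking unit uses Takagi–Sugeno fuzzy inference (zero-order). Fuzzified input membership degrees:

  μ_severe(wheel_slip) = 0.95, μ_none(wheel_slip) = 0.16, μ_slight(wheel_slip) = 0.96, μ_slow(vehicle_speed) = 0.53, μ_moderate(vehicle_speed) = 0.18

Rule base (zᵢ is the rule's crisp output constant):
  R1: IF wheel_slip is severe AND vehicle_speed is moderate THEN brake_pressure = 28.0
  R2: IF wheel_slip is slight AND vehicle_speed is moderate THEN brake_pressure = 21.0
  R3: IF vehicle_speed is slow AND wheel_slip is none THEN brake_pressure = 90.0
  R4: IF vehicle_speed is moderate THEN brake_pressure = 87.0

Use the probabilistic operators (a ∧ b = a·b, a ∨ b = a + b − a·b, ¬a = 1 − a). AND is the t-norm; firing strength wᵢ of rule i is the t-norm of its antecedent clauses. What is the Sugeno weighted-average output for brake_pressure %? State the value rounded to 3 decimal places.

R1 (z=28.0): severe=0.95, moderate=0.18; AND[a·b] → w = 0.1710
R2 (z=21.0): slight=0.96, moderate=0.18; AND[a·b] → w = 0.1728
R3 (z=90.0): slow=0.53, none=0.16; AND[a·b] → w = 0.0848
R4 (z=87.0): moderate=0.18 → w = 0.1800
Weighted average = (0.1710·28.0 + 0.1728·21.0 + 0.0848·90.0 + 0.1800·87.0) / (0.1710 + 0.1728 + 0.0848 + 0.1800)
  = 31.7088 / 0.6086 = 52.101

52.101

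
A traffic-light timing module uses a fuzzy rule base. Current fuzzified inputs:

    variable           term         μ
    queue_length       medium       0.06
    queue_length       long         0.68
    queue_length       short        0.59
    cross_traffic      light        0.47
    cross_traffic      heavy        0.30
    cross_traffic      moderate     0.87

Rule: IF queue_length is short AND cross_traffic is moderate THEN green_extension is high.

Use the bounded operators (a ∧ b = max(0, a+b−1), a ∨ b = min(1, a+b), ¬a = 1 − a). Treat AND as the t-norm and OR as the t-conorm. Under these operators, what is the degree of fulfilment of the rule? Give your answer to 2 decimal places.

0.46

firing strength: short=0.59, moderate=0.87; AND[max(0, a+b−1)] → w = 0.46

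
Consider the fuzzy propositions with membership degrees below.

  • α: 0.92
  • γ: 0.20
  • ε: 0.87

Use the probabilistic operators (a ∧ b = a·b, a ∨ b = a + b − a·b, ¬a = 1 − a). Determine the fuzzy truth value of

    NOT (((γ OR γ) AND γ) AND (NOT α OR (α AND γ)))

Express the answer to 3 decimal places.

0.982

γ OR γ = a + b − a·b on (0.2000, 0.2000) = 0.3600
(γ OR γ) AND γ = a·b on (0.3600, 0.2000) = 0.0720
NOT α = 1 − 0.9200 = 0.0800
α AND γ = a·b on (0.9200, 0.2000) = 0.1840
NOT α OR (α AND γ) = a + b − a·b on (0.0800, 0.1840) = 0.2493
((γ OR γ) AND γ) AND (NOT α OR (α AND γ)) = a·b on (0.0720, 0.2493) = 0.0179
NOT (((γ OR γ) AND γ) AND (NOT α OR (α AND γ))) = 1 − 0.0179 = 0.9821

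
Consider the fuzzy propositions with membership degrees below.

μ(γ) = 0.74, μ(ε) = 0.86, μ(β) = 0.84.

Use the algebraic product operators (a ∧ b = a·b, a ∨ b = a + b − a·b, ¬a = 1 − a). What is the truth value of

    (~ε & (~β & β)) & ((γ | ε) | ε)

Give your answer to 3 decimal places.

0.019

~ε = 1 − 0.8600 = 0.1400
~β = 1 − 0.8400 = 0.1600
~β & β = a·b on (0.1600, 0.8400) = 0.1344
~ε & (~β & β) = a·b on (0.1400, 0.1344) = 0.0188
γ | ε = a + b − a·b on (0.7400, 0.8600) = 0.9636
(γ | ε) | ε = a + b − a·b on (0.9636, 0.8600) = 0.9949
(~ε & (~β & β)) & ((γ | ε) | ε) = a·b on (0.0188, 0.9949) = 0.0187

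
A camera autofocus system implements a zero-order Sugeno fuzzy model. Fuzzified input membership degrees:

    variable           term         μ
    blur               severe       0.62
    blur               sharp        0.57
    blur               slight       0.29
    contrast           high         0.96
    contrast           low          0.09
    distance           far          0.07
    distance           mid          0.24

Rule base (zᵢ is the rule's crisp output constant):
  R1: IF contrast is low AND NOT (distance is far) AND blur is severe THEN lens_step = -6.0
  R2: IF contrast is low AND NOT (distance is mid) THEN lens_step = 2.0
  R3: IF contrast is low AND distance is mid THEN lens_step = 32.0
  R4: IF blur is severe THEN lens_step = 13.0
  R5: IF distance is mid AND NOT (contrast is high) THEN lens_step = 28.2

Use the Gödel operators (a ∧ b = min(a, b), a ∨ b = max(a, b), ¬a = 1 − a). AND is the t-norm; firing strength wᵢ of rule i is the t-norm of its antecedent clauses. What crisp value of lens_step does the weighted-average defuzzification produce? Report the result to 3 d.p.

12.589

R1 (z=-6.0): low=0.09, ¬far=1−0.07=0.93, severe=0.62; AND[min(a, b)] → w = 0.09
R2 (z=2.0): low=0.09, ¬mid=1−0.24=0.76; AND[min(a, b)] → w = 0.09
R3 (z=32.0): low=0.09, mid=0.24; AND[min(a, b)] → w = 0.09
R4 (z=13.0): severe=0.62 → w = 0.62
R5 (z=28.2): mid=0.24, ¬high=1−0.96=0.04; AND[min(a, b)] → w = 0.04
Weighted average = (0.09·-6.0 + 0.09·2.0 + 0.09·32.0 + 0.62·13.0 + 0.04·28.2) / (0.09 + 0.09 + 0.09 + 0.62 + 0.04)
  = 11.7080 / 0.9300 = 12.589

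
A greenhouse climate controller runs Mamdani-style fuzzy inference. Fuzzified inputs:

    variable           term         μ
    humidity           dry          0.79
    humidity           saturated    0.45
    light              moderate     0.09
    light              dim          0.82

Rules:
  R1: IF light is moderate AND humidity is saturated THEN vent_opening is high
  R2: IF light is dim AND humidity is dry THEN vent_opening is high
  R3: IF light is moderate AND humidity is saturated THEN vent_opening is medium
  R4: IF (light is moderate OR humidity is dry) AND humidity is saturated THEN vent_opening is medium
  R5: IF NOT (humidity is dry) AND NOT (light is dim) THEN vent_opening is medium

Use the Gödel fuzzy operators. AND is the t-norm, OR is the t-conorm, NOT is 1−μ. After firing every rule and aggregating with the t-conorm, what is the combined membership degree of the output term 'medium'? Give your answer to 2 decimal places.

R1: moderate=0.09, saturated=0.45; AND[min(a, b)] → w = 0.09
R2: dim=0.82, dry=0.79; AND[min(a, b)] → w = 0.79
R3: moderate=0.09, saturated=0.45; AND[min(a, b)] → w = 0.09
R4: (moderate=0.09 OR dry=0.79) = 0.79; AND[min(a, b)] with saturated=0.45 → w = 0.45
R5: ¬dry=1−0.79=0.21, ¬dim=1−0.82=0.18; AND[min(a, b)] → w = 0.18
Rules with consequent 'medium': {R3, R4, R5} → strengths 0.09, 0.45, 0.18
Aggregate via t-conorm [max(a, b)]: 0.45

0.45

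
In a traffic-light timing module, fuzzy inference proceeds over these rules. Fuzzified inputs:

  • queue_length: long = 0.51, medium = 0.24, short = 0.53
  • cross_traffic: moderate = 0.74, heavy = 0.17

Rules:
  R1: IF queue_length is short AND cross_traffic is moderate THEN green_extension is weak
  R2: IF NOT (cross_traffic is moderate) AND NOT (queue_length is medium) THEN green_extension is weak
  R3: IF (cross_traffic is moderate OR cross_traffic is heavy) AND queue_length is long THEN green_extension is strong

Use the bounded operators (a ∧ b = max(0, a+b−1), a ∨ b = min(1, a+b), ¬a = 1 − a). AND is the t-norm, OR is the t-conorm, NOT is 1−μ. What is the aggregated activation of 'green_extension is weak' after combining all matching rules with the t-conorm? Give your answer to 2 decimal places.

R1: short=0.53, moderate=0.74; AND[max(0, a+b−1)] → w = 0.27
R2: ¬moderate=1−0.74=0.26, ¬medium=1−0.24=0.76; AND[max(0, a+b−1)] → w = 0.02
R3: (moderate=0.74 OR heavy=0.17) = 0.91; AND[max(0, a+b−1)] with long=0.51 → w = 0.42
Rules with consequent 'weak': {R1, R2} → strengths 0.27, 0.02
Aggregate via t-conorm [min(1, a+b)]: 0.29

0.29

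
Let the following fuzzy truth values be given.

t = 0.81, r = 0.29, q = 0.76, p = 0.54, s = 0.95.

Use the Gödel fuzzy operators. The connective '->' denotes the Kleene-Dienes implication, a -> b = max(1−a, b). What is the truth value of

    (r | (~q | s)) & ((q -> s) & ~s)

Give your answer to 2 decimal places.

~q = 1 − 0.76 = 0.24
~q | s = max(a, b) on (0.24, 0.95) = 0.95
r | (~q | s) = max(a, b) on (0.29, 0.95) = 0.95
q -> s  [Kleene-Dienes: max(1−a, b)] with a=0.76, b=0.95 → 0.95
~s = 1 − 0.95 = 0.05
(q -> s) & ~s = min(a, b) on (0.95, 0.05) = 0.05
(r | (~q | s)) & ((q -> s) & ~s) = min(a, b) on (0.95, 0.05) = 0.05

0.05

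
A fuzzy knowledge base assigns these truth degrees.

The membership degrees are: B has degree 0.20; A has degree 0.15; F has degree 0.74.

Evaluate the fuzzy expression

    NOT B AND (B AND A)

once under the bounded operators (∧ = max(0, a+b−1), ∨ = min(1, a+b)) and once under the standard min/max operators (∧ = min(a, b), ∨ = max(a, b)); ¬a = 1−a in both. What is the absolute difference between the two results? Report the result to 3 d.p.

Under bounded:
  NOT B = 1 − 0.20 = 0.80
  B AND A = max(0, a+b−1) on (0.20, 0.15) = 0.00
  NOT B AND (B AND A) = max(0, a+b−1) on (0.80, 0.00) = 0.00
  → value = 0.0000
Under standard min/max:
  NOT B = 1 − 0.20 = 0.80
  B AND A = min(a, b) on (0.20, 0.15) = 0.15
  NOT B AND (B AND A) = min(a, b) on (0.80, 0.15) = 0.15
  → value = 0.1500
|0.0000 − 0.1500| = 0.150

0.150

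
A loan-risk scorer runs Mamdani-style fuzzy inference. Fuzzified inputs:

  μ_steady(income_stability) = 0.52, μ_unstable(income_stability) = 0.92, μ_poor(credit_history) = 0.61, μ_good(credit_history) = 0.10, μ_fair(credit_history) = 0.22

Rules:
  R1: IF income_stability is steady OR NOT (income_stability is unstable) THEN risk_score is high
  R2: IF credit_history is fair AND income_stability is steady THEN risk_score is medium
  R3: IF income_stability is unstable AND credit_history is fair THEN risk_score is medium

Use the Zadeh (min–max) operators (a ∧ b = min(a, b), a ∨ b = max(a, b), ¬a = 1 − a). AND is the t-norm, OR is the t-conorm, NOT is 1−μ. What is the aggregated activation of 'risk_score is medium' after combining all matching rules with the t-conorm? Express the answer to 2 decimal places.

0.22

R1: steady=0.52, ¬unstable=1−0.92=0.08; OR[max(a, b)] → w = 0.52
R2: fair=0.22, steady=0.52; AND[min(a, b)] → w = 0.22
R3: unstable=0.92, fair=0.22; AND[min(a, b)] → w = 0.22
Rules with consequent 'medium': {R2, R3} → strengths 0.22, 0.22
Aggregate via t-conorm [max(a, b)]: 0.22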